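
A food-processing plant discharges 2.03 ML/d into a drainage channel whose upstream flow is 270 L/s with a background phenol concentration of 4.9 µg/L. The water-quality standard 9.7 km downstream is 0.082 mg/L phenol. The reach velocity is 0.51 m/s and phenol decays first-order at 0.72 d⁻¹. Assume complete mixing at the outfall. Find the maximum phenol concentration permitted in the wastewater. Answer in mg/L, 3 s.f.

1.14 mg/L

2.03 ML/d = 0.0235 m³/s.
270 L/s = 0.27 m³/s.
4.9 µg/L = 0.0049 mg/L.
Travel time to the compliance point: t = 9700/0.51 = 1.902e+04 s = 0.2201 d; decay factor exp(−0.72·0.2201) = 0.8534.
So the concentration just after mixing may be at most 0.082/0.8534 = 0.09608 mg/L.
Mass balance: 0.09608·0.2935 = 0.0235·Cₑ + 0.27·0.0049.
Cₑ = (0.0282 − 0.001323) / 0.0235 = 1.144 mg/L.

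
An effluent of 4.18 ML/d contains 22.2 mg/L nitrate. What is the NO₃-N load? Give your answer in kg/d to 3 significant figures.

92.8 kg/d

4.18 ML/d = 0.04838 m³/s.
Mass flux = Q·C = 0.04838 m³/s × 22.2 g/m³ = 1.074 g/s.
= 1.074 g/s × 86.4 = 92.8 kg/d.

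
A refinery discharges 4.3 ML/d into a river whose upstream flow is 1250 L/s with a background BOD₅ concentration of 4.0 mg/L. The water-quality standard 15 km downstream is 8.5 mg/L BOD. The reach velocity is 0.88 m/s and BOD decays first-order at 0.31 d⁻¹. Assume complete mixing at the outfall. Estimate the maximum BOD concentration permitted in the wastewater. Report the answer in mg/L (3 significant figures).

136 mg/L

4.3 ML/d = 0.04977 m³/s.
1250 L/s = 1.25 m³/s.
Travel time to the compliance point: t = 1.5e+04/0.88 = 1.705e+04 s = 0.1973 d; decay factor exp(−0.31·0.1973) = 0.9407.
So the concentration just after mixing may be at most 8.5/0.9407 = 9.036 mg/L.
Mass balance: 9.036·1.3 = 0.04977·Cₑ + 1.25·4.
Cₑ = (11.74 − 5) / 0.04977 = 135.5 mg/L.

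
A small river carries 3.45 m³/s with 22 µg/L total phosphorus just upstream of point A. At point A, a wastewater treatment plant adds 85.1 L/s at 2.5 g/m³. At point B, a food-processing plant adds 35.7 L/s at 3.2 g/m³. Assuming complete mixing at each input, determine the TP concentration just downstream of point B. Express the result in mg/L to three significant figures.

22 µg/L = 0.022 mg/L.
85.1 L/s = 0.0851 m³/s.
After input A: C = (3.45·0.022 + 0.0851·2.5) / 3.535 = 0.08165 mg/L.
35.7 L/s = 0.0357 m³/s.
After input B: C = (3.535·0.08165 + 0.0357·3.2) / 3.571 = 0.1128 mg/L.

0.113 mg/L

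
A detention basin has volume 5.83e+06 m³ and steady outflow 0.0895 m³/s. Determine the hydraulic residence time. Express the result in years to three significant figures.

Q = 0.0895 m³/s × 3.156e+07 s/yr = 2.824e+06 m³/yr.
Hydraulic residence time τ = V/Q = 5.83e+06/2.824e+06 = 2.064 yr.

2.06 yr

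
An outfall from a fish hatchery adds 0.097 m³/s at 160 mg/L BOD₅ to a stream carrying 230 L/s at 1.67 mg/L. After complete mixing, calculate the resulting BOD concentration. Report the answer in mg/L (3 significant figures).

230 L/s = 0.23 m³/s.
Flow-weighted mixing gives C = (0.097·160 + 0.23·1.67) / (0.097 + 0.23) = 15.9/0.327 = 48.64 mg/L.

48.6 mg/L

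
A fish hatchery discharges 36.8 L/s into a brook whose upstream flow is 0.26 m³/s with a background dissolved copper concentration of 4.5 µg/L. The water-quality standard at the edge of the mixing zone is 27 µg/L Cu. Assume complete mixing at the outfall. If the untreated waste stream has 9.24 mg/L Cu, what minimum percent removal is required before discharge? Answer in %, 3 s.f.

36.8 L/s = 0.0368 m³/s.
4.5 µg/L = 0.0045 mg/L.
27 µg/L = 0.027 mg/L.
Mass balance: 0.027·0.2968 = 0.0368·Cₑ + 0.26·0.0045.
Cₑ = (0.008014 − 0.00117) / 0.0368 = 0.186 mg/L.
Required removal = 1 − 0.186/9.24 = 97.99 %.

98.0 %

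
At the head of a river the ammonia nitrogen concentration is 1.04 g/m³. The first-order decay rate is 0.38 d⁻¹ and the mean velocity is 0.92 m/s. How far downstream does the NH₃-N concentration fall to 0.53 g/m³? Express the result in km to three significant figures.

From C = C₀·e^(−kt), t = ln(C₀/C)/k = ln(1.04/0.53)/0.38 = 0.6741/0.38 = 1.774 d.
Distance = v·t = 0.92 m/s × 1.533e+05 s = 1.41e+05 m = 141 km.

141 km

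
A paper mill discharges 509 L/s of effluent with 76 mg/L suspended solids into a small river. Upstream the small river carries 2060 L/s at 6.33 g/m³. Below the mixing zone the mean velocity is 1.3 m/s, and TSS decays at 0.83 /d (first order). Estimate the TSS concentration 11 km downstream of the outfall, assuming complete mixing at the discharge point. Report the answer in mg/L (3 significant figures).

509 L/s = 0.509 m³/s.
2060 L/s = 2.06 m³/s.
After complete mixing, C₀ = (0.509·76 + 2.06·6.33) / 2.569 = 20.13 mg/L.
Travel time t = 1.1e+04 m / 1.3 m/s = 8462 s = 0.09793 d.
C = 20.13·exp(−0.83·0.09793) = 20.13·0.9219 = 18.56 mg/L.

18.6 mg/L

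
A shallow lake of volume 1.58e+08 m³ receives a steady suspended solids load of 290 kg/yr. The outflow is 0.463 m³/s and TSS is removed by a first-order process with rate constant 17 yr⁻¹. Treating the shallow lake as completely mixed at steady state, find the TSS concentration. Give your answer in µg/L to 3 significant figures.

0.107 µg/L

Outflow Q = 0.463 m³/s × 3.156e+07 s/yr = 1.461e+07 m³/yr.
Steady-state CSTR mass balance: W = Q·C + k·V·C, so C = W/(Q + kV).
Q + kV = 1.461e+07 + 17·1.58e+08 = 2.701e+09 m³/yr.
C = 290/2.701e+09 = 1.074e-07 kg/m³ = 0.0001074 mg/L = 0.1074 µg/L.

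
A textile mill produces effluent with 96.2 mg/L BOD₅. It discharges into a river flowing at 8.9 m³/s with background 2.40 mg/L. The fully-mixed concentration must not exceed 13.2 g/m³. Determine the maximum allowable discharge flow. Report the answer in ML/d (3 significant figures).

100 ML/d

Mass balance at complete mixing: C_std·(Q_w + Q_r) = Q_w·C_e + Q_r·C_b.
Rearranging, Q_w = Q_r·(C_std − C_b)/(C_e − C_std) = 8.9·(13.2 − 2.4) / (96.2 − 13.2) = 1.158 m³/s.
= 100.1 ML/d.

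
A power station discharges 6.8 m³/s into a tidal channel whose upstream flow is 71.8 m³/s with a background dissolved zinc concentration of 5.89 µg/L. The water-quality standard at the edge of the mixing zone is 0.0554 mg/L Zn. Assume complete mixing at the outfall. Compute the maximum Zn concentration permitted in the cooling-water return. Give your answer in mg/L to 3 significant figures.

5.89 µg/L = 0.00589 mg/L.
Mass balance: 0.0554·78.6 = 6.8·Cₑ + 71.8·0.00589.
Cₑ = (4.354 − 0.4229) / 6.8 = 0.5782 mg/L.

0.578 mg/L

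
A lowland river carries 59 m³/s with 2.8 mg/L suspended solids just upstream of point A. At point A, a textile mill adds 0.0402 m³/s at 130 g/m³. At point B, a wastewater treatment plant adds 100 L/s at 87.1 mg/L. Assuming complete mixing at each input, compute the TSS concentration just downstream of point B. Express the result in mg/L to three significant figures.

3.03 mg/L

After input A: C = (59·2.8 + 0.0402·130) / 59.04 = 2.887 mg/L.
100 L/s = 0.1 m³/s.
After input B: C = (59.04·2.887 + 0.1·87.1) / 59.14 = 3.029 mg/L.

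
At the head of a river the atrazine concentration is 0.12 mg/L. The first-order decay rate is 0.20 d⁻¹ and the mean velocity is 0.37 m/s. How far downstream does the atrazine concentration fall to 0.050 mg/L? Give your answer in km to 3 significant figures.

140 km

From C = C₀·e^(−kt), t = ln(C₀/C)/k = ln(0.12/0.050)/0.20 = 0.8755/0.20 = 4.377 d.
Distance = v·t = 0.37 m/s × 3.782e+05 s = 1.399e+05 m = 139.9 km.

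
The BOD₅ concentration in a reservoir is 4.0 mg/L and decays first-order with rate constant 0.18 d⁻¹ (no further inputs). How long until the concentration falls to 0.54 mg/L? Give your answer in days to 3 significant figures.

t = ln(C₀/C)/k = ln(4.0/0.54)/0.18 = 2.002/0.18 = 11.12 d.

11.1 d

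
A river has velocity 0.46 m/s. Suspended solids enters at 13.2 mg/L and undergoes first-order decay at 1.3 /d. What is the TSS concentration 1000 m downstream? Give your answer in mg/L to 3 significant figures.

12.8 mg/L

Travel time t = 1000 m / 0.46 m/s = 1000/0.46 = 2174 s = 0.02516 d.
First-order decay: C = 13.2·exp(−1.3·0.02516) = 13.2·0.9678 = 12.78 mg/L.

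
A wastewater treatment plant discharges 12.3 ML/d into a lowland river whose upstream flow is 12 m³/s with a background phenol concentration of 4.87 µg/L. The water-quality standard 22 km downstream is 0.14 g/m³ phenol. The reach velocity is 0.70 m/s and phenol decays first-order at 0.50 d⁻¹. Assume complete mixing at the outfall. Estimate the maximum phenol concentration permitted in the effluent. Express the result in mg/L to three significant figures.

12.3 ML/d = 0.1424 m³/s.
4.87 µg/L = 0.00487 mg/L.
Travel time to the compliance point: t = 2.2e+04/0.70 = 3.143e+04 s = 0.3638 d; decay factor exp(−0.50·0.3638) = 0.8337.
So the concentration just after mixing may be at most 0.14/0.8337 = 0.1679 mg/L.
Mass balance: 0.1679·12.14 = 0.1424·Cₑ + 12·0.00487.
Cₑ = (2.039 − 0.05844) / 0.1424 = 13.91 mg/L.

13.9 mg/L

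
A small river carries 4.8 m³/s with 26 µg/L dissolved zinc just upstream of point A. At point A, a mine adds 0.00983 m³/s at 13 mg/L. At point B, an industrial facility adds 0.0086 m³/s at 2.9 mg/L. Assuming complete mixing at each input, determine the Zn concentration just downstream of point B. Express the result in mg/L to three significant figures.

26 µg/L = 0.026 mg/L.
After input A: C = (4.8·0.026 + 0.00983·13) / 4.81 = 0.05252 mg/L.
After input B: C = (4.81·0.05252 + 0.0086·2.9) / 4.818 = 0.0576 mg/L.

0.0576 mg/L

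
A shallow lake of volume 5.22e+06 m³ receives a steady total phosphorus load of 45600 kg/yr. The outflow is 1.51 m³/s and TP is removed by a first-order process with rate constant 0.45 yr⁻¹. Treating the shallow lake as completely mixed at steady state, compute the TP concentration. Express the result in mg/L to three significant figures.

Outflow Q = 1.51 m³/s × 3.156e+07 s/yr = 4.765e+07 m³/yr.
Steady-state CSTR mass balance: W = Q·C + k·V·C, so C = W/(Q + kV).
Q + kV = 4.765e+07 + 0.45·5.22e+06 = 5e+07 m³/yr.
C = 45600/5e+07 = 0.000912 kg/m³ = 0.912 mg/L.

0.912 mg/L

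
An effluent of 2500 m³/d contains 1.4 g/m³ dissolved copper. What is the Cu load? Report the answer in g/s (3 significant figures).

2500 m³/d = 0.02894 m³/s.
Mass flux = Q·C = 0.02894 m³/s × 1.4 g/m³ = 0.04051 g/s.

0.0405 g/s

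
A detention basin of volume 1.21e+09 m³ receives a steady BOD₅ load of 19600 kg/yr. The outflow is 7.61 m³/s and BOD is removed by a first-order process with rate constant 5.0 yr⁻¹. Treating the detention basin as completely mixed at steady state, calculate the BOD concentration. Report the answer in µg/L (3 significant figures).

3.12 µg/L

Outflow Q = 7.61 m³/s × 3.156e+07 s/yr = 2.402e+08 m³/yr.
Steady-state CSTR mass balance: W = Q·C + k·V·C, so C = W/(Q + kV).
Q + kV = 2.402e+08 + 5.0·1.21e+09 = 6.29e+09 m³/yr.
C = 19600/6.29e+09 = 3.116e-06 kg/m³ = 0.003116 mg/L = 3.116 µg/L.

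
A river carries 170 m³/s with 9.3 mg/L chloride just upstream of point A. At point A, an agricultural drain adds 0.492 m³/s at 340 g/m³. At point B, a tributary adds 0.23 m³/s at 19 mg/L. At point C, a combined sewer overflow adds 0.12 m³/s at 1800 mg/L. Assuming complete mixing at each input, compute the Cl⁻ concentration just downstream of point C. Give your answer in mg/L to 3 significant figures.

After input A: C = (170·9.3 + 0.492·340) / 170.5 = 10.25 mg/L.
After input B: C = (170.5·10.25 + 0.23·19) / 170.7 = 10.27 mg/L.
After input C: C = (170.7·10.27 + 0.12·1800) / 170.8 = 11.52 mg/L.

11.5 mg/L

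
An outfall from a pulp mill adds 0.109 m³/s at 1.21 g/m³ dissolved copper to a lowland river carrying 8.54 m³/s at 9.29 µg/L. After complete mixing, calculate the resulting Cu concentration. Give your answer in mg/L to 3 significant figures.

9.29 µg/L = 0.00929 mg/L.
Flow-weighted mixing gives C = (0.109·1.21 + 8.54·0.00929) / (0.109 + 8.54) = 0.2112/8.649 = 0.02442 mg/L.

0.0244 mg/L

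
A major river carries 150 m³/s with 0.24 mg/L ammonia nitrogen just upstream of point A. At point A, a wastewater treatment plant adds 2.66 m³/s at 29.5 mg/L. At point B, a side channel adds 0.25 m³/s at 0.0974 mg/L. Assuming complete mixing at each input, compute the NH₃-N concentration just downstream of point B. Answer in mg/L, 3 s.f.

0.749 mg/L

After input A: C = (150·0.24 + 2.66·29.5) / 152.7 = 0.7498 mg/L.
After input B: C = (152.7·0.7498 + 0.25·0.0974) / 152.9 = 0.7488 mg/L.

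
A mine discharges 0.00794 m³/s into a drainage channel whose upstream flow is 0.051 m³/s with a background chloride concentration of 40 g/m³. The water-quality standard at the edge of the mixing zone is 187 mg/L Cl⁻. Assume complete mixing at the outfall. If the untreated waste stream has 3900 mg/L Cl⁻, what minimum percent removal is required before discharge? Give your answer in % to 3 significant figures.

71.0 %

Mass balance: 187·0.05894 = 0.00794·Cₑ + 0.051·40.
Cₑ = (11.02 − 2.04) / 0.00794 = 1131 mg/L.
Required removal = 1 − 1131/3900 = 70.99 %.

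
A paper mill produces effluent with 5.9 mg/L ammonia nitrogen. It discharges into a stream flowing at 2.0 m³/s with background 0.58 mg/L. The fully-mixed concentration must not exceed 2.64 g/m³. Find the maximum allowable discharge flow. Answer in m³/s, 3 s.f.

1.26 m³/s

Mass balance at complete mixing: C_std·(Q_w + Q_r) = Q_w·C_e + Q_r·C_b.
Rearranging, Q_w = Q_r·(C_std − C_b)/(C_e − C_std) = 2.0·(2.64 − 0.58) / (5.9 − 2.64) = 1.264 m³/s.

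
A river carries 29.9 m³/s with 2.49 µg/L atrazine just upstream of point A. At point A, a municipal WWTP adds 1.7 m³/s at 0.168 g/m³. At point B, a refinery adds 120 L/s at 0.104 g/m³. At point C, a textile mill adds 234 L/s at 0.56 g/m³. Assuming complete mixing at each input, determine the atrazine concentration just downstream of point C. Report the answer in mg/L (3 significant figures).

2.49 µg/L = 0.00249 mg/L.
After input A: C = (29.9·0.00249 + 1.7·0.168) / 31.6 = 0.01139 mg/L.
120 L/s = 0.12 m³/s.
After input B: C = (31.6·0.01139 + 0.12·0.104) / 31.72 = 0.01174 mg/L.
234 L/s = 0.234 m³/s.
After input C: C = (31.72·0.01174 + 0.234·0.56) / 31.95 = 0.01576 mg/L.

0.0158 mg/L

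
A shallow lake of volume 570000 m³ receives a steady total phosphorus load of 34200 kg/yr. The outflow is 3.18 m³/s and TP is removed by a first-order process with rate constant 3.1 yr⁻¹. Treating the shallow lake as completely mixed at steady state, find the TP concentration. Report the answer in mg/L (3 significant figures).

0.335 mg/L

Outflow Q = 3.18 m³/s × 3.156e+07 s/yr = 1.004e+08 m³/yr.
Steady-state CSTR mass balance: W = Q·C + k·V·C, so C = W/(Q + kV).
Q + kV = 1.004e+08 + 3.1·570000 = 1.021e+08 m³/yr.
C = 34200/1.021e+08 = 0.0003349 kg/m³ = 0.3349 mg/L.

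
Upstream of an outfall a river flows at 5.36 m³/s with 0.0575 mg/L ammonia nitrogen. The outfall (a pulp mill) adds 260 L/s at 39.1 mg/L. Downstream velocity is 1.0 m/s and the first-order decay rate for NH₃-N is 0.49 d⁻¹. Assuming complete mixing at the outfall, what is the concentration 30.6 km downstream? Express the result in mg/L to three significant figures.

1.57 mg/L

260 L/s = 0.26 m³/s.
After complete mixing, C₀ = (0.26·39.1 + 5.36·0.0575) / 5.62 = 1.864 mg/L.
Travel time t = 3.06e+04 m / 1.0 m/s = 3.06e+04 s = 0.3542 d.
C = 1.864·exp(−0.49·0.3542) = 1.864·0.8407 = 1.567 mg/L.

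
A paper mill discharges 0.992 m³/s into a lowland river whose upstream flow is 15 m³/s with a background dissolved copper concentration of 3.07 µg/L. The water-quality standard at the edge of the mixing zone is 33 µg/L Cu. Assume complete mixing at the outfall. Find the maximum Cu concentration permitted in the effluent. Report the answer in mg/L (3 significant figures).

0.486 mg/L

3.07 µg/L = 0.00307 mg/L.
33 µg/L = 0.033 mg/L.
Mass balance: 0.033·15.99 = 0.992·Cₑ + 15·0.00307.
Cₑ = (0.5277 − 0.04605) / 0.992 = 0.4856 mg/L.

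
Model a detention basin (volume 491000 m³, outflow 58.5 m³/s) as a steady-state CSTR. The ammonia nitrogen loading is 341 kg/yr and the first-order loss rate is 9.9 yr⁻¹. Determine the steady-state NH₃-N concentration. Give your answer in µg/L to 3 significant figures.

0.184 µg/L

Outflow Q = 58.5 m³/s × 3.156e+07 s/yr = 1.846e+09 m³/yr.
Steady-state CSTR mass balance: W = Q·C + k·V·C, so C = W/(Q + kV).
Q + kV = 1.846e+09 + 9.9·491000 = 1.851e+09 m³/yr.
C = 341/1.851e+09 = 1.842e-07 kg/m³ = 0.0001842 mg/L = 0.1842 µg/L.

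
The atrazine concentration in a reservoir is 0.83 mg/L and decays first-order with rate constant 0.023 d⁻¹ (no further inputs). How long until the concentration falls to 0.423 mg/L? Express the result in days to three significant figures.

t = ln(C₀/C)/k = ln(0.83/0.423)/0.023 = 0.6741/0.023 = 29.31 d.

29.3 d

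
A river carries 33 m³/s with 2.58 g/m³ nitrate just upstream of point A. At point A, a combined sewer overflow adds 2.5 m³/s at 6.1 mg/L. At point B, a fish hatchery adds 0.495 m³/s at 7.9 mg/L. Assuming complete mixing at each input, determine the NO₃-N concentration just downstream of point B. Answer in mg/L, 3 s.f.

2.90 mg/L

After input A: C = (33·2.58 + 2.5·6.1) / 35.5 = 2.828 mg/L.
After input B: C = (35.5·2.828 + 0.495·7.9) / 35.99 = 2.898 mg/L.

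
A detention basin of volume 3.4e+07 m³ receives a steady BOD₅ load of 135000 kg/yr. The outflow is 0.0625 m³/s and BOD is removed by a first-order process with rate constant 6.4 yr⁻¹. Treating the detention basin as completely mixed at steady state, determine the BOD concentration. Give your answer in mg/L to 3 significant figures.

0.615 mg/L

Outflow Q = 0.0625 m³/s × 3.156e+07 s/yr = 1.972e+06 m³/yr.
Steady-state CSTR mass balance: W = Q·C + k·V·C, so C = W/(Q + kV).
Q + kV = 1.972e+06 + 6.4·3.4e+07 = 2.196e+08 m³/yr.
C = 135000/2.196e+08 = 0.0006148 kg/m³ = 0.6148 mg/L.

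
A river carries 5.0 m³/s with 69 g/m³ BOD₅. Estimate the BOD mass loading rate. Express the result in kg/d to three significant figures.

29800 kg/d

Mass flux = Q·C = 5 m³/s × 69 g/m³ = 345 g/s.
= 345 g/s × 86.4 = 2.981e+04 kg/d.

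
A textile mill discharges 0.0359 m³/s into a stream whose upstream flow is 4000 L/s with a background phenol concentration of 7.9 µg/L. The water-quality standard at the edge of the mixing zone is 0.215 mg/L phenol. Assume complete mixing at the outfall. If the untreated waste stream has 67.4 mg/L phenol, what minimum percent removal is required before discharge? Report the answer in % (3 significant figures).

65.4 %

4000 L/s = 4 m³/s.
7.9 µg/L = 0.0079 mg/L.
Mass balance: 0.215·4.036 = 0.0359·Cₑ + 4·0.0079.
Cₑ = (0.8677 − 0.0316) / 0.0359 = 23.29 mg/L.
Required removal = 1 − 23.29/67.4 = 65.44 %.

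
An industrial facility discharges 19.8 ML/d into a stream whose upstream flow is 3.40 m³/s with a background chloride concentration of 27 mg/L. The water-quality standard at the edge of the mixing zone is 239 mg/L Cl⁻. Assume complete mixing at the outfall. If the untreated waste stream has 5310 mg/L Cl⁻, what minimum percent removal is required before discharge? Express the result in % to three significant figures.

36.3 %

19.8 ML/d = 0.2292 m³/s.
Mass balance: 239·3.629 = 0.2292·Cₑ + 3.4·27.
Cₑ = (867.4 − 91.8) / 0.2292 = 3384 mg/L.
Required removal = 1 − 3384/5310 = 36.27 %.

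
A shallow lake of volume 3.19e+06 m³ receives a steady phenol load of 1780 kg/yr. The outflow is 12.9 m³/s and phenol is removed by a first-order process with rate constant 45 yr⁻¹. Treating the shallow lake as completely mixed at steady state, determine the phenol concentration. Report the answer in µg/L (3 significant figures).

3.23 µg/L

Outflow Q = 12.9 m³/s × 3.156e+07 s/yr = 4.071e+08 m³/yr.
Steady-state CSTR mass balance: W = Q·C + k·V·C, so C = W/(Q + kV).
Q + kV = 4.071e+08 + 45·3.19e+06 = 5.506e+08 m³/yr.
C = 1780/5.506e+08 = 3.233e-06 kg/m³ = 0.003233 mg/L = 3.233 µg/L.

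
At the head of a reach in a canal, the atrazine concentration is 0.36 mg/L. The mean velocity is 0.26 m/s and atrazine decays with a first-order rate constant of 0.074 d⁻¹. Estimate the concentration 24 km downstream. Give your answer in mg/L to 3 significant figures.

0.333 mg/L

Travel time t = 24 km / 0.26 m/s = 2.4e+04/0.26 = 9.231e+04 s = 1.068 d.
First-order decay: C = 0.36·exp(−0.074·1.068) = 0.36·0.924 = 0.3326 mg/L.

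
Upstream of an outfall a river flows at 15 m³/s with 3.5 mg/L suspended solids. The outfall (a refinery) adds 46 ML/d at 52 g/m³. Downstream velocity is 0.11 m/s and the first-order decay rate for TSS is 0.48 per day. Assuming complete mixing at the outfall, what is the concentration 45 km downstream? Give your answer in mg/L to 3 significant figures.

0.532 mg/L

46 ML/d = 0.5324 m³/s.
After complete mixing, C₀ = (0.5324·52 + 15·3.5) / 15.53 = 5.162 mg/L.
Travel time t = 4.5e+04 m / 0.11 m/s = 4.091e+05 s = 4.735 d.
C = 5.162·exp(−0.48·4.735) = 5.162·0.103 = 0.5319 mg/L.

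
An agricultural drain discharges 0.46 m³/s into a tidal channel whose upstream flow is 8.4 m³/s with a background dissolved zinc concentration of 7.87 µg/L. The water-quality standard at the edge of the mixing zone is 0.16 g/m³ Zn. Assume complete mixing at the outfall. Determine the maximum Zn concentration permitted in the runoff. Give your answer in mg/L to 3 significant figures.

2.94 mg/L

7.87 µg/L = 0.00787 mg/L.
Mass balance: 0.16·8.86 = 0.46·Cₑ + 8.4·0.00787.
Cₑ = (1.418 − 0.06611) / 0.46 = 2.938 mg/L.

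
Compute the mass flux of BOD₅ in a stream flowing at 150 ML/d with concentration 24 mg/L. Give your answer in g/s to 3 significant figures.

41.7 g/s

150 ML/d = 1.736 m³/s.
Mass flux = Q·C = 1.736 m³/s × 24 g/m³ = 41.67 g/s.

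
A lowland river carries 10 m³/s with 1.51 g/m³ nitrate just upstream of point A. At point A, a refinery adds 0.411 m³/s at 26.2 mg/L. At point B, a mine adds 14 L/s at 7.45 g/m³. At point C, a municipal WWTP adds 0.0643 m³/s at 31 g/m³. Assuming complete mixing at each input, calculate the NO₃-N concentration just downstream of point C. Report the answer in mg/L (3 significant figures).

After input A: C = (10·1.51 + 0.411·26.2) / 10.41 = 2.485 mg/L.
14 L/s = 0.014 m³/s.
After input B: C = (10.41·2.485 + 0.014·7.45) / 10.42 = 2.491 mg/L.
After input C: C = (10.42·2.491 + 0.0643·31) / 10.49 = 2.666 mg/L.

2.67 mg/L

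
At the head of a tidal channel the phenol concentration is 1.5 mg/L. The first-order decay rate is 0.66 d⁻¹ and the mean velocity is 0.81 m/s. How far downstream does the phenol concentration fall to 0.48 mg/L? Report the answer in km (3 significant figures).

121 km

From C = C₀·e^(−kt), t = ln(C₀/C)/k = ln(1.5/0.48)/0.66 = 1.139/0.66 = 1.726 d.
Distance = v·t = 0.81 m/s × 1.492e+05 s = 1.208e+05 m = 120.8 km.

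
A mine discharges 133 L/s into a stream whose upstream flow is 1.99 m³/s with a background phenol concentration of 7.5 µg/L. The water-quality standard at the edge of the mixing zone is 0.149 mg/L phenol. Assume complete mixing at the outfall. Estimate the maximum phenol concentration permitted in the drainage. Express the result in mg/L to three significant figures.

2.27 mg/L

133 L/s = 0.133 m³/s.
7.5 µg/L = 0.0075 mg/L.
Mass balance: 0.149·2.123 = 0.133·Cₑ + 1.99·0.0075.
Cₑ = (0.3163 − 0.01492) / 0.133 = 2.266 mg/L.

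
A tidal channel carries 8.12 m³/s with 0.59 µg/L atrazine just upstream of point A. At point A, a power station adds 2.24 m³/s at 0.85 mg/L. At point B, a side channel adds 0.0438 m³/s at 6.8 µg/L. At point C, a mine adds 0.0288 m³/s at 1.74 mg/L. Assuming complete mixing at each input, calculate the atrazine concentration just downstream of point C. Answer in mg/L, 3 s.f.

0.59 µg/L = 0.00059 mg/L.
After input A: C = (8.12·0.00059 + 2.24·0.85) / 10.36 = 0.1842 mg/L.
6.8 µg/L = 0.0068 mg/L.
After input B: C = (10.36·0.1842 + 0.0438·0.0068) / 10.4 = 0.1835 mg/L.
After input C: C = (10.4·0.1835 + 0.0288·1.74) / 10.43 = 0.1878 mg/L.

0.188 mg/L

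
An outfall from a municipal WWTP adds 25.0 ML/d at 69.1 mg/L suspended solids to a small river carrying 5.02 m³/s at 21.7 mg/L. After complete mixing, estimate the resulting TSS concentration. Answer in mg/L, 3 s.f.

24.3 mg/L

25.0 ML/d = 0.2894 m³/s.
Conservation of mass across the mixing zone: C = (0.2894·69.1 + 5.02·21.7) / (0.2894 + 5.02) = 128.9/5.309 = 24.28 mg/L.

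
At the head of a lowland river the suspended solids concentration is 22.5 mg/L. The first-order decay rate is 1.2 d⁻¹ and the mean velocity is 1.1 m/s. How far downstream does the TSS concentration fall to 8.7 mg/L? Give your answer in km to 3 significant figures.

From C = C₀·e^(−kt), t = ln(C₀/C)/k = ln(22.5/8.7)/1.2 = 0.9502/1.2 = 0.7918 d.
Distance = v·t = 1.1 m/s × 6.841e+04 s = 7.526e+04 m = 75.26 km.

75.3 km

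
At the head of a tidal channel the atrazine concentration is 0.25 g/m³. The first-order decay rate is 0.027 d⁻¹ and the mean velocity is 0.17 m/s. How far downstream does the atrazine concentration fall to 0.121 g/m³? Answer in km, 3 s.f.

From C = C₀·e^(−kt), t = ln(C₀/C)/k = ln(0.25/0.121)/0.027 = 0.7257/0.027 = 26.88 d.
Distance = v·t = 0.17 m/s × 2.322e+06 s = 3.948e+05 m = 394.8 km.

395 km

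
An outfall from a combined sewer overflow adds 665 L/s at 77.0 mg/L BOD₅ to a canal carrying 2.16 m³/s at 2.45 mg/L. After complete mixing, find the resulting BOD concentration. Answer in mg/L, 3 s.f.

20.0 mg/L

665 L/s = 0.665 m³/s.
Conservation of mass across the mixing zone: C = (0.665·77 + 2.16·2.45) / (0.665 + 2.16) = 56.5/2.825 = 20 mg/L.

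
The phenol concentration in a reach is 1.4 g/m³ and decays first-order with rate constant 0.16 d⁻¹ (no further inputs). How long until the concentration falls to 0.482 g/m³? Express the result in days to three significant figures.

t = ln(C₀/C)/k = ln(1.4/0.482)/0.16 = 1.066/0.16 = 6.664 d.

6.66 d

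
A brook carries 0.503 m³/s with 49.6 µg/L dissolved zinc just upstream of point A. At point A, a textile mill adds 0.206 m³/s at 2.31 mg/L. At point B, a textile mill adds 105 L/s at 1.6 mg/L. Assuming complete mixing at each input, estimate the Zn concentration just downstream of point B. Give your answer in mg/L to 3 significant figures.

0.822 mg/L

49.6 µg/L = 0.0496 mg/L.
After input A: C = (0.503·0.0496 + 0.206·2.31) / 0.709 = 0.7064 mg/L.
105 L/s = 0.105 m³/s.
After input B: C = (0.709·0.7064 + 0.105·1.6) / 0.814 = 0.8216 mg/L.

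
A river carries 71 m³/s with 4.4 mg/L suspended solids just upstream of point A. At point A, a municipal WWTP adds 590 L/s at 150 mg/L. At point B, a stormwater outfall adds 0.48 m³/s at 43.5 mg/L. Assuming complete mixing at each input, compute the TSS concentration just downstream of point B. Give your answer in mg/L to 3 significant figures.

590 L/s = 0.59 m³/s.
After input A: C = (71·4.4 + 0.59·150) / 71.59 = 5.6 mg/L.
After input B: C = (71.59·5.6 + 0.48·43.5) / 72.07 = 5.852 mg/L.

5.85 mg/L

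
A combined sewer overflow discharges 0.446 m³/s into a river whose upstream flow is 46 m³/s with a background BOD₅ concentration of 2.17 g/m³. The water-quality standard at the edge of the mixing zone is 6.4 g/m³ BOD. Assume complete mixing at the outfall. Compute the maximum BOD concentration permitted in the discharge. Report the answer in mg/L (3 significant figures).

443 mg/L

Mass balance: 6.4·46.45 = 0.446·Cₑ + 46·2.17.
Cₑ = (297.3 − 99.82) / 0.446 = 442.7 mg/L.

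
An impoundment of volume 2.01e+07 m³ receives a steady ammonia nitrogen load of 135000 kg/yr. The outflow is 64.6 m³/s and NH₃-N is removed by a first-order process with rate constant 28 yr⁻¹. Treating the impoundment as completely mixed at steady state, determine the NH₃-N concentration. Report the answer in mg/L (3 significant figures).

0.0519 mg/L

Outflow Q = 64.6 m³/s × 3.156e+07 s/yr = 2.039e+09 m³/yr.
Steady-state CSTR mass balance: W = Q·C + k·V·C, so C = W/(Q + kV).
Q + kV = 2.039e+09 + 28·2.01e+07 = 2.601e+09 m³/yr.
C = 135000/2.601e+09 = 5.189e-05 kg/m³ = 0.05189 mg/L.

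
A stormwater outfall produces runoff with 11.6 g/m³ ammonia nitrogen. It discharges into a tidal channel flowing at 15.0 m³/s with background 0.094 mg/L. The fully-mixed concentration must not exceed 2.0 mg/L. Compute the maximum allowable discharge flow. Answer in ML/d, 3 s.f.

257 ML/d

Mass balance at complete mixing: C_std·(Q_w + Q_r) = Q_w·C_e + Q_r·C_b.
Rearranging, Q_w = Q_r·(C_std − C_b)/(C_e − C_std) = 15.0·(2 − 0.094) / (11.6 − 2) = 2.978 m³/s.
= 257.3 ML/d.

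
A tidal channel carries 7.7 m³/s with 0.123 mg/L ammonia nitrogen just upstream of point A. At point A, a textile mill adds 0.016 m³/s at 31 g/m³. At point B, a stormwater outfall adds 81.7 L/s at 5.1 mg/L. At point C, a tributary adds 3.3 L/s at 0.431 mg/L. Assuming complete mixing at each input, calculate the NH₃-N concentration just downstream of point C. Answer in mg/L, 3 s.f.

0.239 mg/L

After input A: C = (7.7·0.123 + 0.016·31) / 7.716 = 0.187 mg/L.
81.7 L/s = 0.0817 m³/s.
After input B: C = (7.716·0.187 + 0.0817·5.1) / 7.798 = 0.2385 mg/L.
3.3 L/s = 0.0033 m³/s.
After input C: C = (7.798·0.2385 + 0.0033·0.431) / 7.801 = 0.2386 mg/L.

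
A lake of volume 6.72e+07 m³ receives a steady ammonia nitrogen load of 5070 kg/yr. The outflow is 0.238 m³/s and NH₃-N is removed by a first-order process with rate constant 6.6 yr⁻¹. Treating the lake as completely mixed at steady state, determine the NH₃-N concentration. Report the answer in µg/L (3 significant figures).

Outflow Q = 0.238 m³/s × 3.156e+07 s/yr = 7.511e+06 m³/yr.
Steady-state CSTR mass balance: W = Q·C + k·V·C, so C = W/(Q + kV).
Q + kV = 7.511e+06 + 6.6·6.72e+07 = 4.51e+08 m³/yr.
C = 5070/4.51e+08 = 1.124e-05 kg/m³ = 0.01124 mg/L = 11.24 µg/L.

11.2 µg/L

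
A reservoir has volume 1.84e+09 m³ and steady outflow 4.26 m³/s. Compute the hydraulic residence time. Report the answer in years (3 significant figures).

Q = 4.26 m³/s × 3.156e+07 s/yr = 1.344e+08 m³/yr.
Hydraulic residence time τ = V/Q = 1.84e+09/1.344e+08 = 13.69 yr.

13.7 yr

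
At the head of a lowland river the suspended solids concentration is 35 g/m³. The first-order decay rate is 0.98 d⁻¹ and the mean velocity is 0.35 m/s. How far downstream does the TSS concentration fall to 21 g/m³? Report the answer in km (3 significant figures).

15.8 km

From C = C₀·e^(−kt), t = ln(C₀/C)/k = ln(35/21)/0.98 = 0.5108/0.98 = 0.5213 d.
Distance = v·t = 0.35 m/s × 4.504e+04 s = 1.576e+04 m = 15.76 km.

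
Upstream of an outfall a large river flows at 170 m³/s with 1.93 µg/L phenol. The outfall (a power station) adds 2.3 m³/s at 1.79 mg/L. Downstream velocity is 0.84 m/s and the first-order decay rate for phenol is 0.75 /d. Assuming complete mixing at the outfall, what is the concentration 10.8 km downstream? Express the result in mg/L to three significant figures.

1.93 µg/L = 0.00193 mg/L.
After complete mixing, C₀ = (2.3·1.79 + 170·0.00193) / 172.3 = 0.0258 mg/L.
Travel time t = 1.08e+04 m / 0.84 m/s = 1.286e+04 s = 0.1488 d.
C = 0.0258·exp(−0.75·0.1488) = 0.0258·0.8944 = 0.02307 mg/L.

0.0231 mg/L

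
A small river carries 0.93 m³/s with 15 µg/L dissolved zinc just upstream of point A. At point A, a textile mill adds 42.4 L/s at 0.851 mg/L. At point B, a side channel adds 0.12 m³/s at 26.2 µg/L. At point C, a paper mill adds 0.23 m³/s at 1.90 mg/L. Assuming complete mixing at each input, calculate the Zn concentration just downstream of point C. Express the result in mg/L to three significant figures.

15 µg/L = 0.015 mg/L.
42.4 L/s = 0.0424 m³/s.
After input A: C = (0.93·0.015 + 0.0424·0.851) / 0.9724 = 0.05145 mg/L.
26.2 µg/L = 0.0262 mg/L.
After input B: C = (0.9724·0.05145 + 0.12·0.0262) / 1.092 = 0.04868 mg/L.
After input C: C = (1.092·0.04868 + 0.23·1.9) / 1.322 = 0.3707 mg/L.

0.371 mg/L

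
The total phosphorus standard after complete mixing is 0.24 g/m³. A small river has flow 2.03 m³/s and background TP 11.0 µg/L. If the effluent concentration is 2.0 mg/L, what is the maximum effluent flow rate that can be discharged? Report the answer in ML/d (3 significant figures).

22.8 ML/d

11.0 µg/L = 0.011 mg/L.
Mass balance at complete mixing: C_std·(Q_w + Q_r) = Q_w·C_e + Q_r·C_b.
Rearranging, Q_w = Q_r·(C_std − C_b)/(C_e − C_std) = 2.03·(0.24 − 0.011) / (2 − 0.24) = 0.2641 m³/s.
= 22.82 ML/d.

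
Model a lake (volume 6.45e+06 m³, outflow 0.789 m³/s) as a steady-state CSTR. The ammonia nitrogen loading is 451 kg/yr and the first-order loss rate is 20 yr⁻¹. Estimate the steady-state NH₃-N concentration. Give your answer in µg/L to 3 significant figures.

Outflow Q = 0.789 m³/s × 3.156e+07 s/yr = 2.49e+07 m³/yr.
Steady-state CSTR mass balance: W = Q·C + k·V·C, so C = W/(Q + kV).
Q + kV = 2.49e+07 + 20·6.45e+06 = 1.539e+08 m³/yr.
C = 451/1.539e+08 = 2.93e-06 kg/m³ = 0.00293 mg/L = 2.93 µg/L.

2.93 µg/L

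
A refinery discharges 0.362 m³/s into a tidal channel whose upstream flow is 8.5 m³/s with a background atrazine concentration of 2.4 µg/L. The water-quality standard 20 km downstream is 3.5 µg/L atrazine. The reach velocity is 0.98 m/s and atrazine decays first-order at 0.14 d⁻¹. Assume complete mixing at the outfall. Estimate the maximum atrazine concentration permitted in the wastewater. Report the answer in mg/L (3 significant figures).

0.0322 mg/L

2.4 µg/L = 0.0024 mg/L.
3.5 µg/L = 0.0035 mg/L.
Travel time to the compliance point: t = 2e+04/0.98 = 2.041e+04 s = 0.2362 d; decay factor exp(−0.14·0.2362) = 0.9675.
So the concentration just after mixing may be at most 0.0035/0.9675 = 0.003618 mg/L.
Mass balance: 0.003618·8.862 = 0.362·Cₑ + 8.5·0.0024.
Cₑ = (0.03206 − 0.0204) / 0.362 = 0.03221 mg/L.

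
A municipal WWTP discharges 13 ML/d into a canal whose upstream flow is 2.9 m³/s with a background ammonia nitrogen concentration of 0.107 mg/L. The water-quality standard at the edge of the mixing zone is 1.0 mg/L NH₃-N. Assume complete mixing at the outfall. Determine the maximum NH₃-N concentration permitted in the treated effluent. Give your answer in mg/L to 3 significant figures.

13 ML/d = 0.1505 m³/s.
Mass balance: 1·3.05 = 0.1505·Cₑ + 2.9·0.107.
Cₑ = (3.05 − 0.3103) / 0.1505 = 18.21 mg/L.

18.2 mg/L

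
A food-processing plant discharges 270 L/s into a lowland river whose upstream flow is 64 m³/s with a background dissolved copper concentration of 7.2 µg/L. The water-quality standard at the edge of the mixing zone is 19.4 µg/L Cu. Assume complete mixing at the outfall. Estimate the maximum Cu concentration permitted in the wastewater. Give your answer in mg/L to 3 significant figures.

2.91 mg/L

270 L/s = 0.27 m³/s.
7.2 µg/L = 0.0072 mg/L.
19.4 µg/L = 0.0194 mg/L.
Mass balance: 0.0194·64.27 = 0.27·Cₑ + 64·0.0072.
Cₑ = (1.247 − 0.4608) / 0.27 = 2.911 mg/L.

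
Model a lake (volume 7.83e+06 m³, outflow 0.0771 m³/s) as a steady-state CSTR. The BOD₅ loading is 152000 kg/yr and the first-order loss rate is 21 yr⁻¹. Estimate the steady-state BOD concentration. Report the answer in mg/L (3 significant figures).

Outflow Q = 0.0771 m³/s × 3.156e+07 s/yr = 2.433e+06 m³/yr.
Steady-state CSTR mass balance: W = Q·C + k·V·C, so C = W/(Q + kV).
Q + kV = 2.433e+06 + 21·7.83e+06 = 1.669e+08 m³/yr.
C = 152000/1.669e+08 = 0.0009109 kg/m³ = 0.9109 mg/L.

0.911 mg/L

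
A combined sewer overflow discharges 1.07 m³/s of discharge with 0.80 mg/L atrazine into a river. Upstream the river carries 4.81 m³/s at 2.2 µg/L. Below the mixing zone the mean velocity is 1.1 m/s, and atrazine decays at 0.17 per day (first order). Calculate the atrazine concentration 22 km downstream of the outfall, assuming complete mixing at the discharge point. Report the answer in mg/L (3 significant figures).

2.2 µg/L = 0.0022 mg/L.
After complete mixing, C₀ = (1.07·0.8 + 4.81·0.0022) / 5.88 = 0.1474 mg/L.
Travel time t = 2.2e+04 m / 1.1 m/s = 2e+04 s = 0.2315 d.
C = 0.1474·exp(−0.17·0.2315) = 0.1474·0.9614 = 0.1417 mg/L.

0.142 mg/L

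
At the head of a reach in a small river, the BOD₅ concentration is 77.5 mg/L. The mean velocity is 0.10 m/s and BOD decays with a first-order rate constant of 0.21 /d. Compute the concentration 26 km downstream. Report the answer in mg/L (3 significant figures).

Travel time t = 26 km / 0.10 m/s = 2.6e+04/0.10 = 2.6e+05 s = 3.009 d.
First-order decay: C = 77.5·exp(−0.21·3.009) = 77.5·0.5316 = 41.2 mg/L.

41.2 mg/L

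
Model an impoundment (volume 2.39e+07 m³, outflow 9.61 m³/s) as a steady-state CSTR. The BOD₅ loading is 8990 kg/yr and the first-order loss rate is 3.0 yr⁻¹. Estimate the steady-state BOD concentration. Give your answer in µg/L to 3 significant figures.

Outflow Q = 9.61 m³/s × 3.156e+07 s/yr = 3.033e+08 m³/yr.
Steady-state CSTR mass balance: W = Q·C + k·V·C, so C = W/(Q + kV).
Q + kV = 3.033e+08 + 3.0·2.39e+07 = 3.75e+08 m³/yr.
C = 8990/3.75e+08 = 2.398e-05 kg/m³ = 0.02398 mg/L = 23.98 µg/L.

24.0 µg/L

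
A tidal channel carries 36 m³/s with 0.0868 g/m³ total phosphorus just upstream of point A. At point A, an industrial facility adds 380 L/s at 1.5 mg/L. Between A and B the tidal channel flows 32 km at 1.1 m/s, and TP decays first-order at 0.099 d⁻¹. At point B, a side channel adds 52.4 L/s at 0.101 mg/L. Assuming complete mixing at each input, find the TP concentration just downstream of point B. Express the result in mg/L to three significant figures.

380 L/s = 0.38 m³/s.
After input A: C = (36·0.0868 + 0.38·1.5) / 36.38 = 0.1016 mg/L.
Over the 32 km reach to input B (t = 2.909e+04 s = 0.3367 d), decay gives C = 0.1016·exp(−0.099·0.3367) = 0.09823 mg/L.
52.4 L/s = 0.0524 m³/s.
After input B: C = (36.38·0.09823 + 0.0524·0.101) / 36.43 = 0.09824 mg/L.

0.0982 mg/L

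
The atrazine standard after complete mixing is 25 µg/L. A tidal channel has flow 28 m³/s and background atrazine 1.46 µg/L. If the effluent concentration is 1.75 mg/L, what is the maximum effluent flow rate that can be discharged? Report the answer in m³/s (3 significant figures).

1.46 µg/L = 0.00146 mg/L.
25 µg/L = 0.025 mg/L.
Mass balance at complete mixing: C_std·(Q_w + Q_r) = Q_w·C_e + Q_r·C_b.
Rearranging, Q_w = Q_r·(C_std − C_b)/(C_e − C_std) = 28·(0.025 − 0.00146) / (1.75 − 0.025) = 0.3821 m³/s.

0.382 m³/s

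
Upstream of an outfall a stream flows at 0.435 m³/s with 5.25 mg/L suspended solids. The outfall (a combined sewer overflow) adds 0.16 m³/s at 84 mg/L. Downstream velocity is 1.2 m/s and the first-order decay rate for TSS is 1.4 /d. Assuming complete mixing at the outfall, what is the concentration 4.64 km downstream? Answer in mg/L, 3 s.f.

24.8 mg/L

After complete mixing, C₀ = (0.16·84 + 0.435·5.25) / 0.595 = 26.43 mg/L.
Travel time t = 4640 m / 1.2 m/s = 3867 s = 0.04475 d.
C = 26.43·exp(−1.4·0.04475) = 26.43·0.9393 = 24.82 mg/L.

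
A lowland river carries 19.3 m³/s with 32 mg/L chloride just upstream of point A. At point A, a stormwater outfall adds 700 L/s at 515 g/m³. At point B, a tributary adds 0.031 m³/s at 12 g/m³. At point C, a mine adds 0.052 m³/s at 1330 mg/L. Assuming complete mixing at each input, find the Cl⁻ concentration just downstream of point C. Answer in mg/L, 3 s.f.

52.2 mg/L

700 L/s = 0.7 m³/s.
After input A: C = (19.3·32 + 0.7·515) / 20 = 48.91 mg/L.
After input B: C = (20·48.91 + 0.031·12) / 20.03 = 48.85 mg/L.
After input C: C = (20.03·48.85 + 0.052·1330) / 20.08 = 52.17 mg/L.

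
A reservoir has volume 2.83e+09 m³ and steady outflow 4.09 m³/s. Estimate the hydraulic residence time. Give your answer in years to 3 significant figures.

21.9 yr

Q = 4.09 m³/s × 3.156e+07 s/yr = 1.291e+08 m³/yr.
Hydraulic residence time τ = V/Q = 2.83e+09/1.291e+08 = 21.93 yr.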